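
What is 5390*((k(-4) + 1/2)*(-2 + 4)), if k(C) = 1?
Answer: 16170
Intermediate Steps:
5390*((k(-4) + 1/2)*(-2 + 4)) = 5390*((1 + 1/2)*(-2 + 4)) = 5390*((1 + 1/2)*2) = 5390*((3/2)*2) = 5390*3 = 16170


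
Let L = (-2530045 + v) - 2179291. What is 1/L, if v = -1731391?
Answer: -1/6440727 ≈ -1.5526e-7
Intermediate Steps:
L = -6440727 (L = (-2530045 - 1731391) - 2179291 = -4261436 - 2179291 = -6440727)
1/L = 1/(-6440727) = -1/6440727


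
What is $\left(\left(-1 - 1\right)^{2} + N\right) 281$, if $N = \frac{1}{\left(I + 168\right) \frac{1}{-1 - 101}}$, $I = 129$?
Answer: $\frac{101722}{99} \approx 1027.5$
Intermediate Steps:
$N = - \frac{34}{99}$ ($N = \frac{1}{\left(129 + 168\right) \frac{1}{-1 - 101}} = \frac{1}{297 \frac{1}{-102}} = \frac{1}{297 \left(- \frac{1}{102}\right)} = \frac{1}{- \frac{99}{34}} = - \frac{34}{99} \approx -0.34343$)
$\left(\left(-1 - 1\right)^{2} + N\right) 281 = \left(\left(-1 - 1\right)^{2} - \frac{34}{99}\right) 281 = \left(\left(-2\right)^{2} - \frac{34}{99}\right) 281 = \left(4 - \frac{34}{99}\right) 281 = \frac{362}{99} \cdot 281 = \frac{101722}{99}$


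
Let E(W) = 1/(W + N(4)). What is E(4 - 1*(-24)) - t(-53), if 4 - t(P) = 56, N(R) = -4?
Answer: 1249/24 ≈ 52.042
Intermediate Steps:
t(P) = -52 (t(P) = 4 - 1*56 = 4 - 56 = -52)
E(W) = 1/(-4 + W) (E(W) = 1/(W - 4) = 1/(-4 + W))
E(4 - 1*(-24)) - t(-53) = 1/(-4 + (4 - 1*(-24))) - 1*(-52) = 1/(-4 + (4 + 24)) + 52 = 1/(-4 + 28) + 52 = 1/24 + 52 = 1249/24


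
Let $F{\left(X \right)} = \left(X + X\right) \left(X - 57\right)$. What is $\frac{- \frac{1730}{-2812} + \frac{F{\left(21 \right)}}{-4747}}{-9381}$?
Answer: $- \frac{6232027}{62611439442} \approx -9.9535 \cdot 10^{-5}$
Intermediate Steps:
$F{\left(X \right)} = 2 X \left(-57 + X\right)$
$\frac{- \frac{1730}{-2812} + \frac{F{\left(21 \right)}}{-4747}}{-9381} = \frac{- \frac{1730}{-2812} + \frac{2 \cdot 21 \left(-57 + 21\right)}{-4747}}{-9381} = \left(\left(-1730\right) \left(- \frac{1}{2812}\right) + 2 \cdot 21 \left(-36\right) \left(- \frac{1}{4747}\right)\right) \left(- \frac{1}{9381}\right) = \left(\frac{865}{1406} - - \frac{1512}{4747}\right) \left(- \frac{1}{9381}\right) = \left(\frac{865}{1406} + \frac{1512}{4747}\right) \left(- \frac{1}{9381}\right) = \frac{6232027}{6674282} \left(- \frac{1}{9381}\right) = - \frac{6232027}{62611439442}$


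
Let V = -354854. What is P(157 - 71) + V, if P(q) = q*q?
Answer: -347458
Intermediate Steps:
P(q) = q**2
P(157 - 71) + V = (157 - 71)**2 - 354854 = 86**2 - 354854 = 7396 - 354854 = -347458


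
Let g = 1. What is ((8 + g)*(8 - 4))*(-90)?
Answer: -3240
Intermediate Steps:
((8 + g)*(8 - 4))*(-90) = ((8 + 1)*(8 - 4))*(-90) = (9*4)*(-90) = 36*(-90) = -3240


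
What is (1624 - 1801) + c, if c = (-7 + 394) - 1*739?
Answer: -529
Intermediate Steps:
c = -352 (c = 387 - 739 = -352)
(1624 - 1801) + c = (1624 - 1801) - 352 = -177 - 352 = -529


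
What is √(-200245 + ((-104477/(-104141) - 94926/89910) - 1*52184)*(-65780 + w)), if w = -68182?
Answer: √210173979937300468063759995/173394765 ≈ 83609.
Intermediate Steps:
√(-200245 + ((-104477/(-104141) - 94926/89910) - 1*52184)*(-65780 + w)) = √(-200245 + ((-104477/(-104141) - 94926/89910) - 1*52184)*(-65780 - 68182)) = √(-200245 + ((-104477*(-1/104141) - 94926*1/89910) - 52184)*(-133962)) = √(-200245 + ((104477/104141 - 15821/14985) - 52184)*(-133962)) = √(-200245 + (-82026916/1560552885 - 52184)*(-133962)) = √(-200245 - 81435973777756/1560552885*(-133962)) = √(-200245 + 3636441973071916424/520184295) = √(3636337808767764149/520184295) = √210173979937300468063759995/173394765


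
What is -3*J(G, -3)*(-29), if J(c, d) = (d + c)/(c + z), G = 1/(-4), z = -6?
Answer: 1131/25 ≈ 45.240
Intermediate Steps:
G = -1/4 ≈ -0.25000
J(c, d) = (c + d)/(-6 + c) (J(c, d) = (d + c)/(c - 6) = (c + d)/(-6 + c))
-3*J(G, -3)*(-29) = -3*(-1/4 - 3)/(-6 - 1/4)*(-29) = -3*(-13)/((-25/4)*4)*(-29) = -(-12)*(-13)/(25*4)*(-29) = -3*13/25*(-29) = -39/25*(-29) = 1131/25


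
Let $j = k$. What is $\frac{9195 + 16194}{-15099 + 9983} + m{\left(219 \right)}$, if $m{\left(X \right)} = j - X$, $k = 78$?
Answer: $- \frac{746745}{5116} \approx -145.96$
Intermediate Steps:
$j = 78$
$m{\left(X \right)} = 78 - X$
$\frac{9195 + 16194}{-15099 + 9983} + m{\left(219 \right)} = \frac{9195 + 16194}{-15099 + 9983} + \left(78 - 219\right) = \frac{25389}{-5116} + \left(78 - 219\right) = 25389 \left(- \frac{1}{5116}\right) - 141 = - \frac{25389}{5116} - 141 = - \frac{746745}{5116}$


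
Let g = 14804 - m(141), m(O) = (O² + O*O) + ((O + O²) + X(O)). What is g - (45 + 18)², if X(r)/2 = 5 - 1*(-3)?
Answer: -48965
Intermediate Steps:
X(r) = 16 (X(r) = 2*(5 - 1*(-3)) = 2*(5 + 3) = 2*8 = 16)
m(O) = 16 + O + 3*O² (m(O) = (O² + O*O) + ((O + O²) + 16) = (O² + O²) + (16 + O + O²) = 2*O² + (16 + O + O²) = 16 + O + 3*O²)
g = -44996 (g = 14804 - (16 + 141 + 3*141²) = 14804 - (16 + 141 + 3*19881) = 14804 - (16 + 141 + 59643) = 14804 - 1*59800 = 14804 - 59800 = -44996)
g - (45 + 18)² = -44996 - (45 + 18)² = -44996 - 1*63² = -44996 - 1*3969 = -44996 - 3969 = -48965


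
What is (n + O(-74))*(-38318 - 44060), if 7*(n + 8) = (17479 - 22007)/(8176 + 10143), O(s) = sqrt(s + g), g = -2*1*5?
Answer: 84881632176/128233 - 164756*I*sqrt(21) ≈ 6.6193e+5 - 7.5501e+5*I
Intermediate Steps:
g = -10 (g = -2*5 = -10)
O(s) = sqrt(-10 + s) (O(s) = sqrt(s - 10) = sqrt(-10 + s))
n = -1030392/128233 (n = -8 + ((17479 - 22007)/(8176 + 10143))/7 = -8 + (-4528/18319)/7 = -8 + (-4528*1/18319)/7 = -8 + (1/7)*(-4528/18319) = -8 - 4528/128233 = -1030392/128233 ≈ -8.0353)
(n + O(-74))*(-38318 - 44060) = (-1030392/128233 + sqrt(-10 - 74))*(-38318 - 44060) = (-1030392/128233 + sqrt(-84))*(-82378) = (-1030392/128233 + 2*I*sqrt(21))*(-82378) = 84881632176/128233 - 164756*I*sqrt(21)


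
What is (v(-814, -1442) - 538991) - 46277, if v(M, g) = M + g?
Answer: -587524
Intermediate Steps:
(v(-814, -1442) - 538991) - 46277 = ((-814 - 1442) - 538991) - 46277 = (-2256 - 538991) - 46277 = -541247 - 46277 = -587524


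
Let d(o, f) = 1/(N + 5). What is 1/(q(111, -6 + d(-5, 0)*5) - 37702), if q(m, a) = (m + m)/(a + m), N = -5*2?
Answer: -52/1960393 ≈ -2.6525e-5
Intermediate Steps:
N = -10
d(o, f) = -1/5 (d(o, f) = 1/(-10 + 5) = 1/(-5) = -1/5)
q(m, a) = 2*m/(a + m) (q(m, a) = (2*m)/(a + m) = 2*m/(a + m))
1/(q(111, -6 + d(-5, 0)*5) - 37702) = 1/(2*111/((-6 - 1/5*5) + 111) - 37702) = 1/(2*111/((-6 - 1) + 111) - 37702) = 1/(2*111/(-7 + 111) - 37702) = 1/(2*111/104 - 37702) = 1/(2*111*(1/104) - 37702) = 1/(111/52 - 37702) = 1/(-1960393/52) = -52/1960393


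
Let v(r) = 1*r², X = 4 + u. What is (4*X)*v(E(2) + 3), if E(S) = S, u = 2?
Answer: 600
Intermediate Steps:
X = 6 (X = 4 + 2 = 6)
v(r) = r²
(4*X)*v(E(2) + 3) = (4*6)*(2 + 3)² = 24*5² = 24*25 = 600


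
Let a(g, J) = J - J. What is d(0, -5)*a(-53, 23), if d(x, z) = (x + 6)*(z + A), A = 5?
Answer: 0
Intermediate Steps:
a(g, J) = 0
d(x, z) = (5 + z)*(6 + x) (d(x, z) = (x + 6)*(z + 5) = (6 + x)*(5 + z) = (5 + z)*(6 + x))
d(0, -5)*a(-53, 23) = (30 + 5*0 + 6*(-5) + 0*(-5))*0 = (30 + 0 - 30 + 0)*0 = 0*0 = 0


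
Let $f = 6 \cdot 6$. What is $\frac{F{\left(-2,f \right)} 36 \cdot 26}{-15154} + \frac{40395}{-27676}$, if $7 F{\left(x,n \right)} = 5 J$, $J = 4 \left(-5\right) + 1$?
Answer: $- \frac{912035445}{1467907364} \approx -0.62132$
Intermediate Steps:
$J = -19$ ($J = -20 + 1 = -19$)
$f = 36$
$F{\left(x,n \right)} = - \frac{95}{7}$ ($F{\left(x,n \right)} = \frac{5 \left(-19\right)}{7} = \frac{1}{7} \left(-95\right) = - \frac{95}{7}$)
$\frac{F{\left(-2,f \right)} 36 \cdot 26}{-15154} + \frac{40395}{-27676} = \frac{\left(- \frac{95}{7}\right) 36 \cdot 26}{-15154} + \frac{40395}{-27676} = \left(- \frac{3420}{7}\right) 26 \left(- \frac{1}{15154}\right) + 40395 \left(- \frac{1}{27676}\right) = \left(- \frac{88920}{7}\right) \left(- \frac{1}{15154}\right) - \frac{40395}{27676} = \frac{44460}{53039} - \frac{40395}{27676} = - \frac{912035445}{1467907364}$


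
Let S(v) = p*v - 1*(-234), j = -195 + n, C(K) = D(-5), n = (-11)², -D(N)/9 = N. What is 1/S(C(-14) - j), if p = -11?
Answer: -1/1075 ≈ -0.00093023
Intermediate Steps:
D(N) = -9*N
n = 121
C(K) = 45 (C(K) = -9*(-5) = 45)
j = -74 (j = -195 + 121 = -74)
S(v) = 234 - 11*v (S(v) = -11*v - 1*(-234) = -11*v + 234 = 234 - 11*v)
1/S(C(-14) - j) = 1/(234 - 11*(45 - 1*(-74))) = 1/(234 - 11*(45 + 74)) = 1/(234 - 11*119) = 1/(234 - 1309) = 1/(-1075) = -1/1075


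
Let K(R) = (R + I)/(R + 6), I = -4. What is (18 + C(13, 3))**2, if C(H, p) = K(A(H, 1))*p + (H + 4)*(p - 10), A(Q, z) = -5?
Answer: 16384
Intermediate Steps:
K(R) = (-4 + R)/(6 + R) (K(R) = (R - 4)/(R + 6) = (-4 + R)/(6 + R))
C(H, p) = -9*p + (-10 + p)*(4 + H) (C(H, p) = ((-4 - 5)/(6 - 5))*p + (H + 4)*(p - 10) = (-9/1)*p + (4 + H)*(-10 + p) = (1*(-9))*p + (-10 + p)*(4 + H) = -9*p + (-10 + p)*(4 + H))
(18 + C(13, 3))**2 = (18 + (-40 - 10*13 - 5*3 + 13*3))**2 = (18 + (-40 - 130 - 15 + 39))**2 = (18 - 146)**2 = (-128)**2 = 16384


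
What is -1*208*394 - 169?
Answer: -82121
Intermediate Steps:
-1*208*394 - 169 = -208*394 - 169 = -81952 - 169 = -82121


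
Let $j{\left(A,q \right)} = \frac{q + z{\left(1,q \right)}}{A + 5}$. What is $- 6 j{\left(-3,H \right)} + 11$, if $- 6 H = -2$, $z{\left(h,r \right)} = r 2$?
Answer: $8$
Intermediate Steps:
$z{\left(h,r \right)} = 2 r$
$H = \frac{1}{3}$ ($H = \left(- \frac{1}{6}\right) \left(-2\right) = \frac{1}{3} \approx 0.33333$)
$j{\left(A,q \right)} = \frac{3 q}{5 + A}$ ($j{\left(A,q \right)} = \frac{q + 2 q}{A + 5} = \frac{3 q}{5 + A}$)
$- 6 j{\left(-3,H \right)} + 11 = - 6 \cdot 3 \cdot \frac{1}{3} \frac{1}{5 - 3} + 11 = - 6 \cdot 3 \cdot \frac{1}{3} \cdot \frac{1}{2} + 11 = \left(-6\right) \frac{1}{2} + 11 = -3 + 11 = 8$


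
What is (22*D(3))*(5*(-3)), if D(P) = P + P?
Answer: -1980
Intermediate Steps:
D(P) = 2*P
(22*D(3))*(5*(-3)) = (22*(2*3))*(5*(-3)) = (22*6)*(-15) = 132*(-15) = -1980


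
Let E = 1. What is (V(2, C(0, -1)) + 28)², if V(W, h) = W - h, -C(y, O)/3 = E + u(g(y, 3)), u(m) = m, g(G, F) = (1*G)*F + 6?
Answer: 2601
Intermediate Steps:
g(G, F) = 6 + F*G (g(G, F) = G*F + 6 = F*G + 6 = 6 + F*G)
C(y, O) = -21 - 9*y (C(y, O) = -3*(1 + (6 + 3*y)) = -3*(7 + 3*y) = -21 - 9*y)
(V(2, C(0, -1)) + 28)² = ((2 - (-21 - 9*0)) + 28)² = ((2 - (-21 + 0)) + 28)² = ((2 - 1*(-21)) + 28)² = ((2 + 21) + 28)² = (23 + 28)² = 51² = 2601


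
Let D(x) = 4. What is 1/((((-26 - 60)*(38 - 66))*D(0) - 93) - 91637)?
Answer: -1/82098 ≈ -1.2181e-5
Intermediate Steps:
1/((((-26 - 60)*(38 - 66))*D(0) - 93) - 91637) = 1/((((-26 - 60)*(38 - 66))*4 - 93) - 91637) = 1/((-86*(-28)*4 - 93) - 91637) = 1/((2408*4 - 93) - 91637) = 1/((9632 - 93) - 91637) = 1/(9539 - 91637) = 1/(-82098) = -1/82098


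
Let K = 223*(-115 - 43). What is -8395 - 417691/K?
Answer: -295371739/35234 ≈ -8383.1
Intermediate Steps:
K = -35234 (K = 223*(-158) = -35234)
-8395 - 417691/K = -8395 - 417691/(-35234) = -8395 - 417691*(-1/35234) = -8395 + 417691/35234 = -295371739/35234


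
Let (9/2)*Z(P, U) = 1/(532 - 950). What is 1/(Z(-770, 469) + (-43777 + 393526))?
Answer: 1881/657877868 ≈ 2.8592e-6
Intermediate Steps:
Z(P, U) = -1/1881 (Z(P, U) = 2/(9*(532 - 950)) = (2/9)/(-418) = (2/9)*(-1/418) = -1/1881)
1/(Z(-770, 469) + (-43777 + 393526)) = 1/(-1/1881 + (-43777 + 393526)) = 1/(-1/1881 + 349749) = 1/(657877868/1881) = 1881/657877868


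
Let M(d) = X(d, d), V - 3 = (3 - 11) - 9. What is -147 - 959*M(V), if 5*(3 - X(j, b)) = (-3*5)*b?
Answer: 37254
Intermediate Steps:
X(j, b) = 3 + 3*b (X(j, b) = 3 - (-3*5)*b/5 = 3 - (-3)*b = 3 + 3*b)
V = -14 (V = 3 + ((3 - 11) - 9) = 3 + (-8 - 9) = 3 - 17 = -14)
M(d) = 3 + 3*d
-147 - 959*M(V) = -147 - 959*(3 + 3*(-14)) = -147 - 959*(3 - 42) = -147 - 959*(-39) = -147 + 37401 = 37254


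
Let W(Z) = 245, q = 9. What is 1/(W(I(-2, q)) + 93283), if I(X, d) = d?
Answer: 1/93528 ≈ 1.0692e-5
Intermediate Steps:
1/(W(I(-2, q)) + 93283) = 1/(245 + 93283) = 1/93528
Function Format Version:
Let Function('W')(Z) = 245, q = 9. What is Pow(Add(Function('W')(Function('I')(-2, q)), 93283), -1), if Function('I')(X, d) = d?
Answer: Rational(1, 93528) ≈ 1.0692e-5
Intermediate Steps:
Pow(Add(Function('W')(Function('I')(-2, q)), 93283), -1) = Pow(Add(245, 93283), -1) = Pow(93528, -1) = Rational(1, 93528)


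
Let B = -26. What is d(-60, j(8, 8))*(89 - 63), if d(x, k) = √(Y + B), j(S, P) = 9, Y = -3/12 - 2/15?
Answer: 13*I*√23745/15 ≈ 133.55*I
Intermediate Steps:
Y = -23/60 (Y = -3*1/12 - 2*1/15 = -¼ - 2/15 = -23/60 ≈ -0.38333)
d(x, k) = I*√23745/30 (d(x, k) = √(-23/60 - 26) = √(-1583/60) = I*√23745/30)
d(-60, j(8, 8))*(89 - 63) = (I*√23745/30)*(89 - 63) = (I*√23745/30)*26 = 13*I*√23745/15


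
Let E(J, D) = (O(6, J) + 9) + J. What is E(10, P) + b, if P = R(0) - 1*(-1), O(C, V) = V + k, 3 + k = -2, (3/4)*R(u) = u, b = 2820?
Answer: 2844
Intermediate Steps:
R(u) = 4*u/3
k = -5 (k = -3 - 2 = -5)
O(C, V) = -5 + V (O(C, V) = V - 5 = -5 + V)
P = 1 (P = (4/3)*0 - 1*(-1) = 0 + 1 = 1)
E(J, D) = 4 + 2*J (E(J, D) = ((-5 + J) + 9) + J = (4 + J) + J = 4 + 2*J)
E(10, P) + b = (4 + 2*10) + 2820 = (4 + 20) + 2820 = 24 + 2820 = 2844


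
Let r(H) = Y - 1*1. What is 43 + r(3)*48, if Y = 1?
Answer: 43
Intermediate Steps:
r(H) = 0 (r(H) = 1 - 1*1 = 1 - 1 = 0)
43 + r(3)*48 = 43 + 0*48 = 43 + 0 = 43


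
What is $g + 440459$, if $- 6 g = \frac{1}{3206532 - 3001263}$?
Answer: $\frac{542475470825}{1231614} \approx 4.4046 \cdot 10^{5}$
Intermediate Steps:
$g = - \frac{1}{1231614}$ ($g = - \frac{1}{6 \left(3206532 - 3001263\right)} = - \frac{1}{6 \cdot 205269} = \left(- \frac{1}{6}\right) \frac{1}{205269} = - \frac{1}{1231614} \approx -8.1194 \cdot 10^{-7}$)
$g + 440459 = - \frac{1}{1231614} + 440459 = \frac{542475470825}{1231614}$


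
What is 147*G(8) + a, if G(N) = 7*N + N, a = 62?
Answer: 9470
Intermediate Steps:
G(N) = 8*N
147*G(8) + a = 147*(8*8) + 62 = 147*64 + 62 = 9408 + 62 = 9470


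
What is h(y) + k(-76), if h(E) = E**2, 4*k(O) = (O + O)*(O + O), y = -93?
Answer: 14425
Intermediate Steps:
k(O) = O**2 (k(O) = ((O + O)*(O + O))/4 = ((2*O)*(2*O))/4 = (4*O**2)/4 = O**2)
h(y) + k(-76) = (-93)**2 + (-76)**2 = 8649 + 5776 = 14425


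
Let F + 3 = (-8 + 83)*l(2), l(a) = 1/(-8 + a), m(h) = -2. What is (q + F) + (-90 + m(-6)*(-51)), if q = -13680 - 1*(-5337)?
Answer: -16693/2 ≈ -8346.5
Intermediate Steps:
q = -8343 (q = -13680 + 5337 = -8343)
F = -31/2 (F = -3 + (-8 + 83)/(-8 + 2) = -3 + 75/(-6) = -3 + 75*(-⅙) = -3 - 25/2 = -31/2 ≈ -15.500)
(q + F) + (-90 + m(-6)*(-51)) = (-8343 - 31/2) + (-90 - 2*(-51)) = -16717/2 + (-90 + 102) = -16717/2 + 12 = -16693/2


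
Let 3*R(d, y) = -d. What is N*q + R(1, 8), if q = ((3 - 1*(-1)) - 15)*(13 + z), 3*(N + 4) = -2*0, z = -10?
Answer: 395/3 ≈ 131.67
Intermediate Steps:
N = -4 (N = -4 + (-2*0)/3 = -4 + (⅓)*0 = -4 + 0 = -4)
R(d, y) = -d/3 (R(d, y) = (-d)/3 = -d/3)
q = -33 (q = ((3 - 1*(-1)) - 15)*(13 - 10) = ((3 + 1) - 15)*3 = (4 - 15)*3 = -11*3 = -33)
N*q + R(1, 8) = -4*(-33) - ⅓*1 = 132 - ⅓ = 395/3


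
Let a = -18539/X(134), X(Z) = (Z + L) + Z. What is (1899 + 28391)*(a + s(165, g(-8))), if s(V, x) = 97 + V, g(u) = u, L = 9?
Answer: 1636720150/277 ≈ 5.9087e+6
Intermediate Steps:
X(Z) = 9 + 2*Z (X(Z) = (Z + 9) + Z = (9 + Z) + Z = 9 + 2*Z)
a = -18539/277 (a = -18539/(9 + 2*134) = -18539/(9 + 268) = -18539/277 ≈ -66.928)
(1899 + 28391)*(a + s(165, g(-8))) = (1899 + 28391)*(-18539/277 + (97 + 165)) = 30290*(-18539/277 + 262) = 30290*(54035/277) = 1636720150/277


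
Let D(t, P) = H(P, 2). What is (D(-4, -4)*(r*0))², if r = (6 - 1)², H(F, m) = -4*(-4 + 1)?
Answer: 0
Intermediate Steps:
H(F, m) = 12 (H(F, m) = -4*(-3) = 12)
r = 25 (r = 5² = 25)
D(t, P) = 12
(D(-4, -4)*(r*0))² = (12*(25*0))² = (12*0)² = 0² = 0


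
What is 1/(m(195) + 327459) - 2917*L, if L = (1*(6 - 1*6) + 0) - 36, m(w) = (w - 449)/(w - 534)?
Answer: 11657261881599/111008855 ≈ 1.0501e+5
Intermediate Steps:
m(w) = (-449 + w)/(-534 + w)
L = -36 (L = (1*(6 - 6) + 0) - 36 = (1*0 + 0) - 36 = (0 + 0) - 36 = 0 - 36 = -36)
1/(m(195) + 327459) - 2917*L = 1/((-449 + 195)/(-534 + 195) + 327459) - 2917*(-36) = 1/(-254/(-339) + 327459) + 105012 = 1/(-1/339*(-254) + 327459) + 105012 = 1/(254/339 + 327459) + 105012 = 1/(111008855/339) + 105012 = 339/111008855 + 105012 = 11657261881599/111008855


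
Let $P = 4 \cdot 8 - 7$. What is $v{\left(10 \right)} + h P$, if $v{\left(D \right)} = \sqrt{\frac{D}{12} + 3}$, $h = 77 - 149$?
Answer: $-1800 + \frac{\sqrt{138}}{6} \approx -1798.0$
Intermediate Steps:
$h = -72$
$P = 25$ ($P = 32 - 7 = 25$)
$v{\left(D \right)} = \sqrt{3 + \frac{D}{12}}$ ($v{\left(D \right)} = \sqrt{D \frac{1}{12} + 3} = \sqrt{\frac{D}{12} + 3} = \sqrt{3 + \frac{D}{12}}$)
$v{\left(10 \right)} + h P = \frac{\sqrt{108 + 3 \cdot 10}}{6} - 1800 = \frac{\sqrt{108 + 30}}{6} - 1800 = \frac{\sqrt{138}}{6} - 1800 = -1800 + \frac{\sqrt{138}}{6}$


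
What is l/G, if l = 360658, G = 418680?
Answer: 180329/209340 ≈ 0.86142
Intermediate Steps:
l/G = 360658/418680 = 360658*(1/418680) = 180329/209340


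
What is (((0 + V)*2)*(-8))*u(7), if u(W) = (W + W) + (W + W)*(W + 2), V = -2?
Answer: 4480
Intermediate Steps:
u(W) = 2*W + 2*W*(2 + W) (u(W) = 2*W + (2*W)*(2 + W) = 2*W + 2*W*(2 + W))
(((0 + V)*2)*(-8))*u(7) = (((0 - 2)*2)*(-8))*(2*7*(3 + 7)) = (-2*2*(-8))*(2*7*10) = -4*(-8)*140 = 32*140 = 4480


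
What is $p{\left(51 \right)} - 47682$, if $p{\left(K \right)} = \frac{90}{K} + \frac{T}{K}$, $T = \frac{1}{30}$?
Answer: $- \frac{72950759}{1530} \approx -47680.0$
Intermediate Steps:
$T = \frac{1}{30} \approx 0.033333$
$p{\left(K \right)} = \frac{2701}{30 K}$ ($p{\left(K \right)} = \frac{90}{K} + \frac{1}{30 K} = \frac{2701}{30 K}$)
$p{\left(51 \right)} - 47682 = \frac{2701}{30 \cdot 51} - 47682 = \frac{2701}{30} \cdot \frac{1}{51} - 47682 = \frac{2701}{1530} - 47682 = - \frac{72950759}{1530}$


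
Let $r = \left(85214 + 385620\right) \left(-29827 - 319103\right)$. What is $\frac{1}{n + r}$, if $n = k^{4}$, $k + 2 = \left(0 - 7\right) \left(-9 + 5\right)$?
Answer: $- \frac{1}{164287650644} \approx -6.0869 \cdot 10^{-12}$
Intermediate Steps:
$r = -164288107620$ ($r = 470834 \left(-348930\right) = -164288107620$)
$k = 26$ ($k = -2 + \left(0 - 7\right) \left(-9 + 5\right) = -2 - -28 = -2 + 28 = 26$)
$n = 456976$ ($n = 26^{4} = 456976$)
$\frac{1}{n + r} = \frac{1}{456976 - 164288107620} = \frac{1}{-164287650644} = - \frac{1}{164287650644}$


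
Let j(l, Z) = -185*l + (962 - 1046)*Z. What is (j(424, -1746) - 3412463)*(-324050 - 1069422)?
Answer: 4660103407808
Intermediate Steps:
j(l, Z) = -185*l - 84*Z
(j(424, -1746) - 3412463)*(-324050 - 1069422) = ((-185*424 - 84*(-1746)) - 3412463)*(-324050 - 1069422) = ((-78440 + 146664) - 3412463)*(-1393472) = (68224 - 3412463)*(-1393472) = -3344239*(-1393472) = 4660103407808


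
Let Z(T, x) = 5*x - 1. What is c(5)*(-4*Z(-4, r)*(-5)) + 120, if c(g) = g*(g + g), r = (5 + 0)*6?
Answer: 149120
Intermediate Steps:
r = 30 (r = 5*6 = 30)
c(g) = 2*g² (c(g) = g*(2*g) = 2*g²)
Z(T, x) = -1 + 5*x
c(5)*(-4*Z(-4, r)*(-5)) + 120 = (2*5²)*(-4*(-1 + 5*30)*(-5)) + 120 = (2*25)*(-4*(-1 + 150)*(-5)) + 120 = 50*(-4*149*(-5)) + 120 = 50*(-596*(-5)) + 120 = 50*2980 + 120 = 149000 + 120 = 149120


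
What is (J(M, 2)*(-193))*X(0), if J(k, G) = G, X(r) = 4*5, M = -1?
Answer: -7720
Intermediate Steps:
X(r) = 20
(J(M, 2)*(-193))*X(0) = (2*(-193))*20 = -386*20 = -7720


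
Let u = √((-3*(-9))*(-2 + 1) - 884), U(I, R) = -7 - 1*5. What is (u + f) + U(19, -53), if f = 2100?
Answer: 2088 + I*√911 ≈ 2088.0 + 30.183*I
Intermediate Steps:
U(I, R) = -12 (U(I, R) = -7 - 5 = -12)
u = I*√911 (u = √(27*(-1) - 884) = √(-27 - 884) = √(-911) = I*√911 ≈ 30.183*I)
(u + f) + U(19, -53) = (I*√911 + 2100) - 12 = (2100 + I*√911) - 12 = 2088 + I*√911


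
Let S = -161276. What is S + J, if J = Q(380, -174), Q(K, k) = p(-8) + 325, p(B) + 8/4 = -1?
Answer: -160954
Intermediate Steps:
p(B) = -3 (p(B) = -2 - 1 = -3)
Q(K, k) = 322 (Q(K, k) = -3 + 325 = 322)
J = 322
S + J = -161276 + 322 = -160954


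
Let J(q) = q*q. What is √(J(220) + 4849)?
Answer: √53249 ≈ 230.76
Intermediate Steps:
J(q) = q²
√(J(220) + 4849) = √(220² + 4849) = √(48400 + 4849) = √53249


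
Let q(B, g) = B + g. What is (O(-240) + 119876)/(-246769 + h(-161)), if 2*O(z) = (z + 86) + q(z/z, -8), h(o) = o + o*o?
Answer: -239591/442018 ≈ -0.54204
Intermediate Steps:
h(o) = o + o**2
O(z) = 79/2 + z/2 (O(z) = ((z + 86) + (z/z - 8))/2 = ((86 + z) + (1 - 8))/2 = ((86 + z) - 7)/2 = (79 + z)/2 = 79/2 + z/2)
(O(-240) + 119876)/(-246769 + h(-161)) = ((79/2 + (1/2)*(-240)) + 119876)/(-246769 - 161*(1 - 161)) = ((79/2 - 120) + 119876)/(-246769 - 161*(-160)) = (-161/2 + 119876)/(-246769 + 25760) = (239591/2)/(-221009) = (239591/2)*(-1/221009) = -239591/442018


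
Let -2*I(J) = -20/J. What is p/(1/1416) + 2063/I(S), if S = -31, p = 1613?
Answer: 22776127/10 ≈ 2.2776e+6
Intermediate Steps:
I(J) = 10/J (I(J) = -(-10)/J = 10/J)
p/(1/1416) + 2063/I(S) = 1613/(1/1416) + 2063/((10/(-31))) = 1613/(1/1416) + 2063/((10*(-1/31))) = 1613*1416 + 2063/(-10/31) = 2284008 + 2063*(-31/10) = 2284008 - 63953/10 = 22776127/10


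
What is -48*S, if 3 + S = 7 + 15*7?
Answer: -5232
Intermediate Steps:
S = 109 (S = -3 + (7 + 15*7) = -3 + (7 + 105) = -3 + 112 = 109)
-48*S = -48*109 = -5232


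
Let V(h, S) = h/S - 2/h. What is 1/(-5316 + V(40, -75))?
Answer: -12/63799 ≈ -0.00018809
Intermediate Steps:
V(h, S) = -2/h + h/S
1/(-5316 + V(40, -75)) = 1/(-5316 + (-2/40 + 40/(-75))) = 1/(-5316 + (-2*1/40 + 40*(-1/75))) = 1/(-5316 + (-1/20 - 8/15)) = 1/(-5316 - 7/12) = 1/(-63799/12) = -12/63799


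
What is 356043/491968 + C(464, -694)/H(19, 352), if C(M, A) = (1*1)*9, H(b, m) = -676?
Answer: 59064339/83142592 ≈ 0.71040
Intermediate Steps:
C(M, A) = 9 (C(M, A) = 1*9 = 9)
356043/491968 + C(464, -694)/H(19, 352) = 356043/491968 + 9/(-676) = 356043*(1/491968) + 9*(-1/676) = 356043/491968 - 9/676 = 59064339/83142592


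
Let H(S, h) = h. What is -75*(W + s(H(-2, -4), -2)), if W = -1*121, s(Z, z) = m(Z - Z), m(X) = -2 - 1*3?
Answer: 9450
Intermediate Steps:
m(X) = -5 (m(X) = -2 - 3 = -5)
s(Z, z) = -5
W = -121
-75*(W + s(H(-2, -4), -2)) = -75*(-121 - 5) = -75*(-126) = 9450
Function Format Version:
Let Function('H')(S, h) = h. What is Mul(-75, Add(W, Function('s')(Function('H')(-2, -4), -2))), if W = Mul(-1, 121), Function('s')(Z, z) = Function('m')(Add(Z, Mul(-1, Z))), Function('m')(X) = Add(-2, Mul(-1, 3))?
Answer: 9450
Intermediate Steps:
Function('m')(X) = -5 (Function('m')(X) = Add(-2, -3) = -5)
Function('s')(Z, z) = -5
W = -121
Mul(-75, Add(W, Function('s')(Function('H')(-2, -4), -2))) = Mul(-75, Add(-121, -5)) = Mul(-75, -126) = 9450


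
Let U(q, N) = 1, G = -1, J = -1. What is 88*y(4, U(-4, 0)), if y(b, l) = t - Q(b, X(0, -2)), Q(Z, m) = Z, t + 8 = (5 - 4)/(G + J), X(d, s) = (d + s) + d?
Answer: -1100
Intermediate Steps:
X(d, s) = s + 2*d
t = -17/2 (t = -8 + (5 - 4)/(-1 - 1) = -8 + 1/(-2) = -8 + 1*(-½) = -8 - ½ = -17/2 ≈ -8.5000)
y(b, l) = -17/2 - b
88*y(4, U(-4, 0)) = 88*(-17/2 - 1*4) = 88*(-17/2 - 4) = 88*(-25/2) = -1100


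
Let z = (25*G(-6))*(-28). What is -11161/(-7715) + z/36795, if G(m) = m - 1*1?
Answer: 89694499/56774685 ≈ 1.5798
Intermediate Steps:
G(m) = -1 + m (G(m) = m - 1 = -1 + m)
z = 4900 (z = (25*(-1 - 6))*(-28) = (25*(-7))*(-28) = -175*(-28) = 4900)
-11161/(-7715) + z/36795 = -11161/(-7715) + 4900/36795 = -11161*(-1/7715) + 4900*(1/36795) = 11161/7715 + 980/7359 = 89694499/56774685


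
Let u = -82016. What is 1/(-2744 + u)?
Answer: -1/84760 ≈ -1.1798e-5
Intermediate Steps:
1/(-2744 + u) = 1/(-2744 - 82016) = 1/(-84760) = -1/84760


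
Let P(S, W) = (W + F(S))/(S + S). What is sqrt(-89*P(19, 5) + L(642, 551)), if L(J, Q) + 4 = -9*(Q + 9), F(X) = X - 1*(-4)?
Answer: I*sqrt(1844558)/19 ≈ 71.481*I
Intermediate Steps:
F(X) = 4 + X (F(X) = X + 4 = 4 + X)
L(J, Q) = -85 - 9*Q (L(J, Q) = -4 - 9*(Q + 9) = -4 - 9*(9 + Q) = -4 + (-81 - 9*Q) = -85 - 9*Q)
P(S, W) = (4 + S + W)/(2*S) (P(S, W) = (W + (4 + S))/(S + S) = (4 + S + W)/((2*S)) = (4 + S + W)*(1/(2*S)) = (4 + S + W)/(2*S))
sqrt(-89*P(19, 5) + L(642, 551)) = sqrt(-89*(4 + 19 + 5)/(2*19) + (-85 - 9*551)) = sqrt(-89*28/(2*19) + (-85 - 4959)) = sqrt(-89*14/19 - 5044) = sqrt(-1246/19 - 5044) = sqrt(-97082/19) = I*sqrt(1844558)/19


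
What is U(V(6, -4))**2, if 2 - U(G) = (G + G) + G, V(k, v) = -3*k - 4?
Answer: 4624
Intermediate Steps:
V(k, v) = -4 - 3*k
U(G) = 2 - 3*G (U(G) = 2 - ((G + G) + G) = 2 - (2*G + G) = 2 - 3*G)
U(V(6, -4))**2 = (2 - 3*(-4 - 3*6))**2 = (2 - 3*(-4 - 18))**2 = (2 - 3*(-22))**2 = (2 + 66)**2 = 68**2 = 4624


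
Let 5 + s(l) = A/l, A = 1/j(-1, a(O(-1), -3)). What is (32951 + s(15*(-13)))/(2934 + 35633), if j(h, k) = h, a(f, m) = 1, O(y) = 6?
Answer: 6424471/7520565 ≈ 0.85425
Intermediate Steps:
A = -1 (A = 1/(-1) = -1)
s(l) = -5 - 1/l
(32951 + s(15*(-13)))/(2934 + 35633) = (32951 + (-5 - 1/(15*(-13))))/(2934 + 35633) = (32951 + (-5 - 1/(-195)))/38567 = (32951 + (-5 - 1*(-1/195)))*(1/38567) = (32951 + (-5 + 1/195))*(1/38567) = (32951 - 974/195)*(1/38567) = (6424471/195)*(1/38567) = 6424471/7520565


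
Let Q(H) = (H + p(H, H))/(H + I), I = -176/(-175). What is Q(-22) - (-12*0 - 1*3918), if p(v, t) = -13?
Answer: 14400857/3674 ≈ 3919.7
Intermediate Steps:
I = 176/175 (I = -176*(-1/175) = 176/175 ≈ 1.0057)
Q(H) = (-13 + H)/(176/175 + H) (Q(H) = (H - 13)/(H + 176/175) = (-13 + H)/(176/175 + H))
Q(-22) - (-12*0 - 1*3918) = 175*(-13 - 22)/(176 + 175*(-22)) - (-12*0 - 1*3918) = 175*(-35)/(176 - 3850) - (0 - 3918) = 175*(-35)/(-3674) - 1*(-3918) = 175*(-1/3674)*(-35) + 3918 = 6125/3674 + 3918 = 14400857/3674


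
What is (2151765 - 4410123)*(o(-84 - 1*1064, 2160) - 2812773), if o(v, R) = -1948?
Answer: 6356647688118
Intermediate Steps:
(2151765 - 4410123)*(o(-84 - 1*1064, 2160) - 2812773) = (2151765 - 4410123)*(-1948 - 2812773) = -2258358*(-2814721) = 6356647688118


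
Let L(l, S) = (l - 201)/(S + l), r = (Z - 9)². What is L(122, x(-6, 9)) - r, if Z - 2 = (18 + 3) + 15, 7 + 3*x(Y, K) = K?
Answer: -309725/368 ≈ -841.64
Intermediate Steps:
x(Y, K) = -7/3 + K/3
Z = 38 (Z = 2 + ((18 + 3) + 15) = 2 + (21 + 15) = 2 + 36 = 38)
r = 841 (r = (38 - 9)² = 29² = 841)
L(l, S) = (-201 + l)/(S + l)
L(122, x(-6, 9)) - r = (-201 + 122)/((-7/3 + (⅓)*9) + 122) - 1*841 = -79/((-7/3 + 3) + 122) - 841 = -79/(⅔ + 122) - 841 = -79/(368/3) - 841 = (3/368)*(-79) - 841 = -237/368 - 841 = -309725/368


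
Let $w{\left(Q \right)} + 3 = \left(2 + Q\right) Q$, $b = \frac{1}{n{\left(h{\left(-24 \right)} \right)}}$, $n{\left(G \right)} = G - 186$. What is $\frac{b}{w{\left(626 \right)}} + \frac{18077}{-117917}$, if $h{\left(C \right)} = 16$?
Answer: $- \frac{1208108624167}{7880540506250} \approx -0.1533$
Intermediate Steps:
$n{\left(G \right)} = -186 + G$
$b = - \frac{1}{170}$ ($b = \frac{1}{-186 + 16} = \frac{1}{-170} = - \frac{1}{170} \approx -0.0058824$)
$w{\left(Q \right)} = -3 + Q \left(2 + Q\right)$ ($w{\left(Q \right)} = -3 + \left(2 + Q\right) Q = -3 + Q \left(2 + Q\right)$)
$\frac{b}{w{\left(626 \right)}} + \frac{18077}{-117917} = - \frac{1}{170 \left(-3 + 626^{2} + 2 \cdot 626\right)} + \frac{18077}{-117917} = - \frac{1}{170 \left(-3 + 391876 + 1252\right)} + 18077 \left(- \frac{1}{117917}\right) = - \frac{1}{170 \cdot 393125} - \frac{18077}{117917} = \left(- \frac{1}{170}\right) \frac{1}{393125} - \frac{18077}{117917} = - \frac{1}{66831250} - \frac{18077}{117917} = - \frac{1208108624167}{7880540506250}$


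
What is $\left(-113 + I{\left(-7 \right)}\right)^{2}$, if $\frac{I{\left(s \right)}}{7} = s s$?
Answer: $52900$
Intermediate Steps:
$I{\left(s \right)} = 7 s^{2}$ ($I{\left(s \right)} = 7 s s = 7 s^{2}$)
$\left(-113 + I{\left(-7 \right)}\right)^{2} = \left(-113 + 7 \left(-7\right)^{2}\right)^{2} = \left(-113 + 7 \cdot 49\right)^{2} = \left(-113 + 343\right)^{2} = 230^{2} = 52900$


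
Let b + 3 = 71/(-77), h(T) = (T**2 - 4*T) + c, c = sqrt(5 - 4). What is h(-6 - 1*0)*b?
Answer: -18422/77 ≈ -239.25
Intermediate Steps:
c = 1 (c = sqrt(1) = 1)
h(T) = 1 + T**2 - 4*T (h(T) = (T**2 - 4*T) + 1 = 1 + T**2 - 4*T)
b = -302/77 (b = -3 + 71/(-77) = -3 + 71*(-1/77) = -3 - 71/77 = -302/77 ≈ -3.9221)
h(-6 - 1*0)*b = (1 + (-6 - 1*0)**2 - 4*(-6 - 1*0))*(-302/77) = (1 + (-6 + 0)**2 - 4*(-6 + 0))*(-302/77) = (1 + (-6)**2 - 4*(-6))*(-302/77) = (1 + 36 + 24)*(-302/77) = 61*(-302/77) = -18422/77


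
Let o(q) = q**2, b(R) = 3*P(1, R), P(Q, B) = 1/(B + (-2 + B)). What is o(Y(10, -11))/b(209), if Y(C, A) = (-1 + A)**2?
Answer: 2875392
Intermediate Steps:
P(Q, B) = 1/(-2 + 2*B)
b(R) = 3/(2*(-1 + R)) (b(R) = 3*(1/(2*(-1 + R))) = 3/(2*(-1 + R)))
o(Y(10, -11))/b(209) = ((-1 - 11)**2)**2/((3/(2*(-1 + 209)))) = ((-12)**2)**2/(((3/2)/208)) = 144**2/(((3/2)*(1/208))) = 20736/(3/416) = 20736*(416/3) = 2875392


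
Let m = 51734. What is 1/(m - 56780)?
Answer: -1/5046 ≈ -0.00019818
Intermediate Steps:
1/(m - 56780) = 1/(51734 - 56780) = 1/(-5046) = -1/5046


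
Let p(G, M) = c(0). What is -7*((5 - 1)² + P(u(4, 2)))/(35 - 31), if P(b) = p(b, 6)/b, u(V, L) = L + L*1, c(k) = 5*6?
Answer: -329/8 ≈ -41.125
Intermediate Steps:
c(k) = 30
u(V, L) = 2*L (u(V, L) = L + L = 2*L)
p(G, M) = 30
P(b) = 30/b
-7*((5 - 1)² + P(u(4, 2)))/(35 - 31) = -7*((5 - 1)² + 30/((2*2)))/(35 - 31) = -7*(4² + 30/4)/4 = -7*(16 + 30*(¼))/4 = -7*(16 + 15/2)/4 = -329/(2*4) = -7*47/8 = -329/8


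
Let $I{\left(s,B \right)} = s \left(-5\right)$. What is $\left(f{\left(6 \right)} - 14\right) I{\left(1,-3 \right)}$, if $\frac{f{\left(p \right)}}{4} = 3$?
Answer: $10$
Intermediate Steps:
$f{\left(p \right)} = 12$ ($f{\left(p \right)} = 4 \cdot 3 = 12$)
$I{\left(s,B \right)} = - 5 s$
$\left(f{\left(6 \right)} - 14\right) I{\left(1,-3 \right)} = \left(12 - 14\right) \left(\left(-5\right) 1\right) = \left(-2\right) \left(-5\right) = 10$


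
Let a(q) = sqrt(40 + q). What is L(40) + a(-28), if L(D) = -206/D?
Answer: -103/20 + 2*sqrt(3) ≈ -1.6859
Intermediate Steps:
L(40) + a(-28) = -206/40 + sqrt(40 - 28) = -206*1/40 + sqrt(12) = -103/20 + 2*sqrt(3)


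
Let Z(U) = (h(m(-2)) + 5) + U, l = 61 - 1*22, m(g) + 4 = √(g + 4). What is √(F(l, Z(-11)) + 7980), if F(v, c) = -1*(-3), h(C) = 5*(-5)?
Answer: 3*√887 ≈ 89.348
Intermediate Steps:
m(g) = -4 + √(4 + g) (m(g) = -4 + √(g + 4) = -4 + √(4 + g))
h(C) = -25
l = 39 (l = 61 - 22 = 39)
Z(U) = -20 + U (Z(U) = (-25 + 5) + U = -20 + U)
F(v, c) = 3
√(F(l, Z(-11)) + 7980) = √(3 + 7980) = √7983 = 3*√887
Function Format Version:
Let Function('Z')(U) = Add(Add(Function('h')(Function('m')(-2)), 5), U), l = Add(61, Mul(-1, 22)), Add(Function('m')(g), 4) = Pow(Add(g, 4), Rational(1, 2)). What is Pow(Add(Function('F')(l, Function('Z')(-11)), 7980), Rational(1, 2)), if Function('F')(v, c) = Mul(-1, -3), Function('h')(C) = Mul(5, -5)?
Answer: Mul(3, Pow(887, Rational(1, 2))) ≈ 89.348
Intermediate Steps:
Function('m')(g) = Add(-4, Pow(Add(4, g), Rational(1, 2))) (Function('m')(g) = Add(-4, Pow(Add(g, 4), Rational(1, 2))) = Add(-4, Pow(Add(4, g), Rational(1, 2))))
Function('h')(C) = -25
l = 39 (l = Add(61, -22) = 39)
Function('Z')(U) = Add(-20, U) (Function('Z')(U) = Add(Add(-25, 5), U) = Add(-20, U))
Function('F')(v, c) = 3
Pow(Add(Function('F')(l, Function('Z')(-11)), 7980), Rational(1, 2)) = Pow(Add(3, 7980), Rational(1, 2)) = Pow(7983, Rational(1, 2)) = Mul(3, Pow(887, Rational(1, 2)))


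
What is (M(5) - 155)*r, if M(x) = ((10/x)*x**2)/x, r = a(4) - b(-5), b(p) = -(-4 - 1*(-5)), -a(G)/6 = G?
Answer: 3335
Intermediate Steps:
a(G) = -6*G
b(p) = -1 (b(p) = -(-4 + 5) = -1*1 = -1)
r = -23 (r = -6*4 - 1*(-1) = -24 + 1 = -23)
M(x) = 10 (M(x) = (10*x)/x = 10)
(M(5) - 155)*r = (10 - 155)*(-23) = -145*(-23) = 3335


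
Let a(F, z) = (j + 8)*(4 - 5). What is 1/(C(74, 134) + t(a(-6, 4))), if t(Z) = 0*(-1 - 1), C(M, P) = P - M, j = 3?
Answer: 1/60 ≈ 0.016667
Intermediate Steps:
a(F, z) = -11 (a(F, z) = (3 + 8)*(4 - 5) = 11*(-1) = -11)
t(Z) = 0 (t(Z) = 0*(-2) = 0)
1/(C(74, 134) + t(a(-6, 4))) = 1/((134 - 1*74) + 0) = 1/((134 - 74) + 0) = 1/(60 + 0) = 1/60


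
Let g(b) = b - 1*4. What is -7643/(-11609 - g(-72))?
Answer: 7643/11533 ≈ 0.66271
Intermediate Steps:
g(b) = -4 + b (g(b) = b - 4 = -4 + b)
-7643/(-11609 - g(-72)) = -7643/(-11609 - (-4 - 72)) = -7643/(-11609 - 1*(-76)) = -7643/(-11609 + 76) = -7643/(-11533) = -7643*(-1/11533) = 7643/11533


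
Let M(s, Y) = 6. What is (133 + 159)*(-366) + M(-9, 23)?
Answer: -106866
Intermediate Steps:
(133 + 159)*(-366) + M(-9, 23) = (133 + 159)*(-366) + 6 = 292*(-366) + 6 = -106872 + 6 = -106866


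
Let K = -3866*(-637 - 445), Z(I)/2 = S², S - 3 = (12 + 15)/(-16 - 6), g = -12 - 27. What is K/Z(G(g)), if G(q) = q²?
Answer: 1012288904/1521 ≈ 6.6554e+5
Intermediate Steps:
g = -39
S = 39/22 (S = 3 + (12 + 15)/(-16 - 6) = 3 + 27/(-22) = 3 + 27*(-1/22) = 3 - 27/22 = 39/22 ≈ 1.7727)
Z(I) = 1521/242 (Z(I) = 2*(39/22)² = 2*(1521/484) = 1521/242)
K = 4183012 (K = -3866*(-1082) = 4183012)
K/Z(G(g)) = 4183012/(1521/242) = 4183012*(242/1521) = 1012288904/1521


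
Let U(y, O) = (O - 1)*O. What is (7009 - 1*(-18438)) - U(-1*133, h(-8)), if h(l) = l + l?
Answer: 25175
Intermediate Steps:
h(l) = 2*l
U(y, O) = O*(-1 + O) (U(y, O) = (-1 + O)*O = O*(-1 + O))
(7009 - 1*(-18438)) - U(-1*133, h(-8)) = (7009 - 1*(-18438)) - 2*(-8)*(-1 + 2*(-8)) = (7009 + 18438) - (-16)*(-1 - 16) = 25447 - (-16)*(-17) = 25447 - 1*272 = 25447 - 272 = 25175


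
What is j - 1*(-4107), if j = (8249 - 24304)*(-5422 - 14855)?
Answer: 325551342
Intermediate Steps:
j = 325547235 (j = -16055*(-20277) = 325547235)
j - 1*(-4107) = 325547235 - 1*(-4107) = 325547235 + 4107 = 325551342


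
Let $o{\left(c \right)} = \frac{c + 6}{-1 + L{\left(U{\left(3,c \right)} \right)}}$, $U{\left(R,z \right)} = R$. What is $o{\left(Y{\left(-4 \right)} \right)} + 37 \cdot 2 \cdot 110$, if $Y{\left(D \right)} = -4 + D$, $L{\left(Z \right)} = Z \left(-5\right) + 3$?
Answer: $\frac{105822}{13} \approx 8140.2$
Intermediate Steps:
$L{\left(Z \right)} = 3 - 5 Z$ ($L{\left(Z \right)} = - 5 Z + 3 = 3 - 5 Z$)
$o{\left(c \right)} = - \frac{6}{13} - \frac{c}{13}$ ($o{\left(c \right)} = \frac{c + 6}{-1 + \left(3 - 15\right)} = \frac{6 + c}{-1 + \left(3 - 15\right)} = \frac{6 + c}{-1 - 12} = \frac{6 + c}{-13} = \left(6 + c\right) \left(- \frac{1}{13}\right) = - \frac{6}{13} - \frac{c}{13}$)
$o{\left(Y{\left(-4 \right)} \right)} + 37 \cdot 2 \cdot 110 = \left(- \frac{6}{13} - \frac{-4 - 4}{13}\right) + 37 \cdot 2 \cdot 110 = \left(- \frac{6}{13} - - \frac{8}{13}\right) + 74 \cdot 110 = \left(- \frac{6}{13} + \frac{8}{13}\right) + 8140 = \frac{2}{13} + 8140 = \frac{105822}{13}$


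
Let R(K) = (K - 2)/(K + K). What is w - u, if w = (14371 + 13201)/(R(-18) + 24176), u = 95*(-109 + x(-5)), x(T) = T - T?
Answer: 2253382243/217589 ≈ 10356.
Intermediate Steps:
x(T) = 0
u = -10355 (u = 95*(-109 + 0) = 95*(-109) = -10355)
R(K) = (-2 + K)/(2*K) (R(K) = (-2 + K)/((2*K)) = (-2 + K)*(1/(2*K)) = (-2 + K)/(2*K))
w = 248148/217589 (w = (14371 + 13201)/((½)*(-2 - 18)/(-18) + 24176) = 27572/((½)*(-1/18)*(-20) + 24176) = 27572/(5/9 + 24176) = 27572/(217589/9) = 27572*(9/217589) = 248148/217589 ≈ 1.1404)
w - u = 248148/217589 - 1*(-10355) = 248148/217589 + 10355 = 2253382243/217589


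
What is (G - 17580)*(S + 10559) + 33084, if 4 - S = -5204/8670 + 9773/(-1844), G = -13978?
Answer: -1332957208395397/3996870 ≈ -3.3350e+8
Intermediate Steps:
S = 79139003/7993740 (S = 4 - (-5204/8670 + 9773/(-1844)) = 4 - (-5204*1/8670 + 9773*(-1/1844)) = 4 - (-2602/4335 - 9773/1844) = 4 - 1*(-47164043/7993740) = 4 + 47164043/7993740 = 79139003/7993740 ≈ 9.9001)
(G - 17580)*(S + 10559) + 33084 = (-13978 - 17580)*(79139003/7993740 + 10559) + 33084 = -31558*84485039663/7993740 + 33084 = -1333089440842477/3996870 + 33084 = -1332957208395397/3996870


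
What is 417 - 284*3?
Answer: -435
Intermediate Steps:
417 - 284*3 = 417 - 852 = -435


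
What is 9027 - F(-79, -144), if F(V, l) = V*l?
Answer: -2349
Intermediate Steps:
9027 - F(-79, -144) = 9027 - (-79)*(-144) = 9027 - 1*11376 = 9027 - 11376 = -2349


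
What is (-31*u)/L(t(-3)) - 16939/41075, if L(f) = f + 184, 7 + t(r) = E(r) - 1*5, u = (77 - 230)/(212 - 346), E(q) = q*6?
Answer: -544371929/847623700 ≈ -0.64223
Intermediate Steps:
E(q) = 6*q
u = 153/134 (u = -153/(-134) = -153*(-1/134) = 153/134 ≈ 1.1418)
t(r) = -12 + 6*r (t(r) = -7 + (6*r - 1*5) = -7 + (6*r - 5) = -7 + (-5 + 6*r) = -12 + 6*r)
L(f) = 184 + f
(-31*u)/L(t(-3)) - 16939/41075 = (-31*153/134)/(184 + (-12 + 6*(-3))) - 16939/41075 = -4743/(134*(184 + (-12 - 18))) - 16939*1/41075 = -4743/(134*(184 - 30)) - 16939/41075 = -4743/134/154 - 16939/41075 = -4743/134*1/154 - 16939/41075 = -4743/20636 - 16939/41075 = -544371929/847623700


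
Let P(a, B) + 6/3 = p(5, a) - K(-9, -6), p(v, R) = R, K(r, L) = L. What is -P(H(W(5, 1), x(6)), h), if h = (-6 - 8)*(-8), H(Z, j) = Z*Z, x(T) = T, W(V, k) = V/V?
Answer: -5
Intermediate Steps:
W(V, k) = 1
H(Z, j) = Z**2
h = 112 (h = -14*(-8) = 112)
P(a, B) = 4 + a (P(a, B) = -2 + (a - 1*(-6)) = -2 + (a + 6) = -2 + (6 + a) = 4 + a)
-P(H(W(5, 1), x(6)), h) = -(4 + 1**2) = -(4 + 1) = -1*5 = -5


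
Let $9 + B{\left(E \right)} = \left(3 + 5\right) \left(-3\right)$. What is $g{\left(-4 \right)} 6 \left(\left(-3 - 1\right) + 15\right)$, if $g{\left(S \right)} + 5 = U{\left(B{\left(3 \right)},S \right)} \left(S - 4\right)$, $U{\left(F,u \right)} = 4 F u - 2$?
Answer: $-278058$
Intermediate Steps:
$B{\left(E \right)} = -33$ ($B{\left(E \right)} = -9 + \left(3 + 5\right) \left(-3\right) = -9 + 8 \left(-3\right) = -9 - 24 = -33$)
$U{\left(F,u \right)} = -2 + 4 F u$ ($U{\left(F,u \right)} = 4 F u - 2 = -2 + 4 F u$)
$g{\left(S \right)} = -5 + \left(-4 + S\right) \left(-2 - 132 S\right)$ ($g{\left(S \right)} = -5 + \left(-2 + 4 \left(-33\right) S\right) \left(S - 4\right) = -5 + \left(-2 - 132 S\right) \left(-4 + S\right) = -5 + \left(-4 + S\right) \left(-2 - 132 S\right)$)
$g{\left(-4 \right)} 6 \left(\left(-3 - 1\right) + 15\right) = \left(3 - 132 \left(-4\right)^{2} + 526 \left(-4\right)\right) 6 \left(\left(-3 - 1\right) + 15\right) = \left(3 - 2112 - 2104\right) 6 \left(\left(-3 - 1\right) + 15\right) = \left(3 - 2112 - 2104\right) 6 \left(-4 + 15\right) = \left(-4213\right) 6 \cdot 11 = \left(-25278\right) 11 = -278058$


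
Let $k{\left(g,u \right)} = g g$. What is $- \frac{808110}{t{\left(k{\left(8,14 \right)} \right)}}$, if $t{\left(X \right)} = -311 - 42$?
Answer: $\frac{808110}{353} \approx 2289.3$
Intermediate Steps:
$k{\left(g,u \right)} = g^{2}$
$t{\left(X \right)} = -353$
$- \frac{808110}{t{\left(k{\left(8,14 \right)} \right)}} = - \frac{808110}{-353} = \left(-808110\right) \left(- \frac{1}{353}\right) = \frac{808110}{353}$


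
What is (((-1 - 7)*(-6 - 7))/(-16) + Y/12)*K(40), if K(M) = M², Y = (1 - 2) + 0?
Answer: -31600/3 ≈ -10533.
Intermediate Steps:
Y = -1 (Y = -1 + 0 = -1)
(((-1 - 7)*(-6 - 7))/(-16) + Y/12)*K(40) = (((-1 - 7)*(-6 - 7))/(-16) - 1/12)*40² = (-8*(-13)*(-1/16) - 1*1/12)*1600 = (104*(-1/16) - 1/12)*1600 = (-13/2 - 1/12)*1600 = -79/12*1600 = -31600/3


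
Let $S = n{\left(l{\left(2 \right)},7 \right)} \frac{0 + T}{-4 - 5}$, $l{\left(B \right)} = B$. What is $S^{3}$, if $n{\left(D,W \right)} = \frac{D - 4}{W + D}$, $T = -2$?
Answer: $- \frac{64}{531441} \approx -0.00012043$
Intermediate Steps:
$n{\left(D,W \right)} = \frac{-4 + D}{D + W}$
$S = - \frac{4}{81}$ ($S = \frac{-4 + 2}{2 + 7} \frac{0 - 2}{-4 - 5} = \frac{1}{9} \left(-2\right) \left(- \frac{2}{-9}\right) = \frac{1}{9} \left(-2\right) \left(\left(-2\right) \left(- \frac{1}{9}\right)\right) = \left(- \frac{2}{9}\right) \frac{2}{9} = - \frac{4}{81} \approx -0.049383$)
$S^{3} = \left(- \frac{4}{81}\right)^{3} = - \frac{64}{531441}$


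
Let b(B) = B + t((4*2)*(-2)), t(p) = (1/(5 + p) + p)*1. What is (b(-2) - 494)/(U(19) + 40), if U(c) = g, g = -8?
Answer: -5633/352 ≈ -16.003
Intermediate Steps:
t(p) = p + 1/(5 + p) (t(p) = (p + 1/(5 + p))*1 = p + 1/(5 + p))
U(c) = -8
b(B) = -177/11 + B (b(B) = B + (1 + ((4*2)*(-2))**2 + 5*((4*2)*(-2)))/(5 + (4*2)*(-2)) = B + (1 + (8*(-2))**2 + 5*(8*(-2)))/(5 + 8*(-2)) = B + (1 + (-16)**2 + 5*(-16))/(5 - 16) = B + (1 + 256 - 80)/(-11) = B - 1/11*177 = B - 177/11 = -177/11 + B)
(b(-2) - 494)/(U(19) + 40) = ((-177/11 - 2) - 494)/(-8 + 40) = (-199/11 - 494)/32 = -5633/11*1/32 = -5633/352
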